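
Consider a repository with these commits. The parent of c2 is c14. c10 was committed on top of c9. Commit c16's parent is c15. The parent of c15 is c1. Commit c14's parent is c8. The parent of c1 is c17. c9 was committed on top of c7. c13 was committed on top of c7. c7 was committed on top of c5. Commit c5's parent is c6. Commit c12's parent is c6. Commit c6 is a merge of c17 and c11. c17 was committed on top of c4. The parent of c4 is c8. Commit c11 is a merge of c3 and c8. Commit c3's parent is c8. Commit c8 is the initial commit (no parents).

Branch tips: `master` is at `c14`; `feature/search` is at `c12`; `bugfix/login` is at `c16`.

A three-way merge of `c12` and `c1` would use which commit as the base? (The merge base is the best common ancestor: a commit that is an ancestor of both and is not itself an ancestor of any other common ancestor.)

c17

Ancestors of c12: {c11, c12, c17, c3, c4, c6, c8}.
Ancestors of c1: {c1, c17, c4, c8}.
Common ancestors: {c17, c4, c8}.
Among these, c17 is not an ancestor of any other common ancestor — it is the merge base.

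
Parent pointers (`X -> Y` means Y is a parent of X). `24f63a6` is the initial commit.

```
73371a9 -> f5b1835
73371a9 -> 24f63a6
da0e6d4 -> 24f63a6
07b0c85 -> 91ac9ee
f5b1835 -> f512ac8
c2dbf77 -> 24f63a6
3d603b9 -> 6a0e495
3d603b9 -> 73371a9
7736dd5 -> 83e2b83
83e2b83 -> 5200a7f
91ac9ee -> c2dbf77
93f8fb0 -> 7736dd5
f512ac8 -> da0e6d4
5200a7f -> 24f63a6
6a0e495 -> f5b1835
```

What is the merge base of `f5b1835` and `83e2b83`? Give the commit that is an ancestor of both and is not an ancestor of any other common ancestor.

Ancestors of f5b1835: {24f63a6, da0e6d4, f512ac8, f5b1835}.
Ancestors of 83e2b83: {24f63a6, 5200a7f, 83e2b83}.
Common ancestors: {24f63a6}.
The only common ancestor is 24f63a6, so it is the merge base.

24f63a6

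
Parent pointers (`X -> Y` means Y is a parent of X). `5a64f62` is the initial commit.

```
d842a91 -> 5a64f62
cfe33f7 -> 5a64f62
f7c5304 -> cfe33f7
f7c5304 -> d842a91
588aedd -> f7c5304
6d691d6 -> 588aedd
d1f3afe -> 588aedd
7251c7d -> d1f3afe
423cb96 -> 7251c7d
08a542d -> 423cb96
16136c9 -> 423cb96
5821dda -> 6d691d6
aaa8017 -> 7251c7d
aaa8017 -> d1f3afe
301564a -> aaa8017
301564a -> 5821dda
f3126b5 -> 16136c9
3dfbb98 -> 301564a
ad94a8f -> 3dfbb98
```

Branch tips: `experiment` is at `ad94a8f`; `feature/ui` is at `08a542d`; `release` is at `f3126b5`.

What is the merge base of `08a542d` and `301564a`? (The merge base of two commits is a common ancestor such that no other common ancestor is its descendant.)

Ancestors of 08a542d: {08a542d, 423cb96, 588aedd, 5a64f62, 7251c7d, cfe33f7, d1f3afe, d842a91, f7c5304}.
Ancestors of 301564a: {301564a, 5821dda, 588aedd, 5a64f62, 6d691d6, 7251c7d, aaa8017, cfe33f7, d1f3afe, d842a91, f7c5304}.
Common ancestors: {588aedd, 5a64f62, 7251c7d, cfe33f7, d1f3afe, d842a91, f7c5304}.
Among these, 7251c7d is not an ancestor of any other common ancestor — it is the merge base.

7251c7d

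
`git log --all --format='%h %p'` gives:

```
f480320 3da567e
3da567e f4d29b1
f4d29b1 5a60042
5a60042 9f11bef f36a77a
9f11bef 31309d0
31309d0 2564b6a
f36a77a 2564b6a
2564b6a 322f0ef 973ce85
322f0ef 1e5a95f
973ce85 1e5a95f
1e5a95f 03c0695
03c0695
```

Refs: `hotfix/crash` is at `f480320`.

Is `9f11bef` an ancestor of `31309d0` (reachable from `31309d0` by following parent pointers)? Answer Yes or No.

Ancestors of 31309d0: {03c0695, 1e5a95f, 2564b6a, 31309d0, 322f0ef, 973ce85}.
9f11bef is not in that set, so it is not an ancestor of 31309d0.

No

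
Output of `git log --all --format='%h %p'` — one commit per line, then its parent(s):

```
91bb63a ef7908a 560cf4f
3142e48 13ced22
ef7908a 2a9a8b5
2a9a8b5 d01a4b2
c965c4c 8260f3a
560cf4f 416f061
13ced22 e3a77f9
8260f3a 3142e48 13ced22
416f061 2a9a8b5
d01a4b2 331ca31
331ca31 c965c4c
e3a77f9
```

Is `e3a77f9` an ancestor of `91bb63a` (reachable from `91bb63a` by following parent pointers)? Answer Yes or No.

Yes

Ancestors of 91bb63a (commits reachable by following parents): {13ced22, 2a9a8b5, 3142e48, 331ca31, 416f061, 560cf4f, 8260f3a, 91bb63a, c965c4c, d01a4b2, e3a77f9, ef7908a}.
e3a77f9 is in that set, so it is an ancestor of 91bb63a.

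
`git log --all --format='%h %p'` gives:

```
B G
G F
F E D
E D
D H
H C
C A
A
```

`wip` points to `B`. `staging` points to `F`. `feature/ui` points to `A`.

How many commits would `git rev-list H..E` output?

Reachable from E: {A, C, D, E, H}.
Reachable from H: {A, C, H}.
In E's history but not H's: {D, E} — 2 commits.

2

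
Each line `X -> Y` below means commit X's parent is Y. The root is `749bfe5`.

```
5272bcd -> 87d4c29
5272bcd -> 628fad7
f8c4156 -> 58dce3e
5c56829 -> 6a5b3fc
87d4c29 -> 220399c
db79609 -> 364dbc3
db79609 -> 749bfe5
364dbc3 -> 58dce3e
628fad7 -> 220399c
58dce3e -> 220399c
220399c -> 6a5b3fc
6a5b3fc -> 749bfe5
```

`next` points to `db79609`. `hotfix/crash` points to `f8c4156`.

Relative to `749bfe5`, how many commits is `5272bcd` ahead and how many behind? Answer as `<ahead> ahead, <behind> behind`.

Reachable from 5272bcd: {220399c, 5272bcd, 628fad7, 6a5b3fc, 749bfe5, 87d4c29}.
Reachable from 749bfe5: {749bfe5}.
Only in 5272bcd's history (ahead): {220399c, 5272bcd, 628fad7, 6a5b3fc, 87d4c29} — 5.
Only in 749bfe5's history (behind): {} — 0.

5 ahead, 0 behind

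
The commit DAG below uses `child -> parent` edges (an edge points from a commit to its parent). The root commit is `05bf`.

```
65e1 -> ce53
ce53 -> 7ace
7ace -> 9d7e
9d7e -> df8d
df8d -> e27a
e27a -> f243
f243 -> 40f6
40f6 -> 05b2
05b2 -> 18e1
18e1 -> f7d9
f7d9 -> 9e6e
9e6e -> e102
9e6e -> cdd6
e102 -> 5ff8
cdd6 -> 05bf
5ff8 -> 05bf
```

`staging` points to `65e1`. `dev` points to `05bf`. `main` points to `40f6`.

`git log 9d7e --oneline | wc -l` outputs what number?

Walking parent pointers from 9d7e: reachable set = {05b2, 05bf, 18e1, 40f6, 5ff8, 9d7e, 9e6e, cdd6, df8d, e102, e27a, f243, f7d9}.
That is 13 commits.

13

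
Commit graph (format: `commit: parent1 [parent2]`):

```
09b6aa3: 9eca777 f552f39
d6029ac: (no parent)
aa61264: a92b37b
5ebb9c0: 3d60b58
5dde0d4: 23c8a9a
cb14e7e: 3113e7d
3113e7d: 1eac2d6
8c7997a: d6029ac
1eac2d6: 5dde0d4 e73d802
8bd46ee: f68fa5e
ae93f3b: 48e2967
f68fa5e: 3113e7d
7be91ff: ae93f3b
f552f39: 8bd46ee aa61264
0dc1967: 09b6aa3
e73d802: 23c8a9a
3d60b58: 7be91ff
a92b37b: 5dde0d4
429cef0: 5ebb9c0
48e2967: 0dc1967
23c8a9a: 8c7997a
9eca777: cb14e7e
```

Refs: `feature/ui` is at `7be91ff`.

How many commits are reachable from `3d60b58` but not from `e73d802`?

16

Reachable from 3d60b58: {09b6aa3, 0dc1967, 1eac2d6, 23c8a9a, 3113e7d, 3d60b58, 48e2967, 5dde0d4, 7be91ff, 8bd46ee, 8c7997a, 9eca777, a92b37b, aa61264, ae93f3b, cb14e7e, d6029ac, e73d802, f552f39, f68fa5e}.
Reachable from e73d802: {23c8a9a, 8c7997a, d6029ac, e73d802}.
In 3d60b58's history but not e73d802's: {09b6aa3, 0dc1967, 1eac2d6, 3113e7d, 3d60b58, 48e2967, 5dde0d4, 7be91ff, 8bd46ee, 9eca777, a92b37b, aa61264, ae93f3b, cb14e7e, f552f39, f68fa5e} — 16 commits.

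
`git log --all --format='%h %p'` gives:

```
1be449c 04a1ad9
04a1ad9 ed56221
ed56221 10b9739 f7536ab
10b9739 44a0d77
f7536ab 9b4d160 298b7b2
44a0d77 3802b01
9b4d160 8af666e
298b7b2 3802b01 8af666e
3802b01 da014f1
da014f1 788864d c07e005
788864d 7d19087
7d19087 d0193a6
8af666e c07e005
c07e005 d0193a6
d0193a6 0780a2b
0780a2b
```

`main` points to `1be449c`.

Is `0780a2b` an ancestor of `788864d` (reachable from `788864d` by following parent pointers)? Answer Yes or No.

Ancestors of 788864d (commits reachable by following parents): {0780a2b, 788864d, 7d19087, d0193a6}.
0780a2b is in that set, so it is an ancestor of 788864d.

Yes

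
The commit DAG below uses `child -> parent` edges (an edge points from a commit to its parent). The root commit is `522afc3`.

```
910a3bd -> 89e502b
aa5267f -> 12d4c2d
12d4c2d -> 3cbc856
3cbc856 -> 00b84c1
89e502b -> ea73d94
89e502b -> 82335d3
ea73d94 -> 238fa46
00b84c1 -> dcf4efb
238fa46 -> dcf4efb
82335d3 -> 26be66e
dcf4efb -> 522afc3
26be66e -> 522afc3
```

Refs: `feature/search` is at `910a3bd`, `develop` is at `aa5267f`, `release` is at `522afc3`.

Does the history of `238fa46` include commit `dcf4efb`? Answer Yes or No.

Yes

Ancestors of 238fa46 (commits reachable by following parents): {238fa46, 522afc3, dcf4efb}.
dcf4efb is in that set, so it is an ancestor of 238fa46.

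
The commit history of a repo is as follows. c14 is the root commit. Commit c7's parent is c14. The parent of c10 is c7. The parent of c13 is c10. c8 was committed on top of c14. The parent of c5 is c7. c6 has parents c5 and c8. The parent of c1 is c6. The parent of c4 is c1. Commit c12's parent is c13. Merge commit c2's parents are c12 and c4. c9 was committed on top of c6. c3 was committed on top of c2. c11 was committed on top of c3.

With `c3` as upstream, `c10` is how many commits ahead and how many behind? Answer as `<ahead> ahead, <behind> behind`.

Reachable from c10: {c10, c14, c7}.
Reachable from c3: {c1, c10, c12, c13, c14, c2, c3, c4, c5, c6, c7, c8}.
Only in c10's history (ahead): {} — 0.
Only in c3's history (behind): {c1, c12, c13, c2, c3, c4, c5, c6, c8} — 9.

0 ahead, 9 behind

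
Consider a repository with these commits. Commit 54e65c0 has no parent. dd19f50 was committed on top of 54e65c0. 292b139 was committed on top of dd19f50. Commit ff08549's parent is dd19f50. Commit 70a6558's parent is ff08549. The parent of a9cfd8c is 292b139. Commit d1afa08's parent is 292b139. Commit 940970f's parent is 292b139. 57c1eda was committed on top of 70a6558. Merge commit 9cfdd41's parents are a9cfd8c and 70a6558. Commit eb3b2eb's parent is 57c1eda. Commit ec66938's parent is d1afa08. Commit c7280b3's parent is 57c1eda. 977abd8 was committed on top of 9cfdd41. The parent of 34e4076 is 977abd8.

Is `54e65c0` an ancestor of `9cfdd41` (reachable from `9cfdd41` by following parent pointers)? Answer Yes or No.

Ancestors of 9cfdd41 (commits reachable by following parents): {292b139, 54e65c0, 70a6558, 9cfdd41, a9cfd8c, dd19f50, ff08549}.
54e65c0 is in that set, so it is an ancestor of 9cfdd41.

Yes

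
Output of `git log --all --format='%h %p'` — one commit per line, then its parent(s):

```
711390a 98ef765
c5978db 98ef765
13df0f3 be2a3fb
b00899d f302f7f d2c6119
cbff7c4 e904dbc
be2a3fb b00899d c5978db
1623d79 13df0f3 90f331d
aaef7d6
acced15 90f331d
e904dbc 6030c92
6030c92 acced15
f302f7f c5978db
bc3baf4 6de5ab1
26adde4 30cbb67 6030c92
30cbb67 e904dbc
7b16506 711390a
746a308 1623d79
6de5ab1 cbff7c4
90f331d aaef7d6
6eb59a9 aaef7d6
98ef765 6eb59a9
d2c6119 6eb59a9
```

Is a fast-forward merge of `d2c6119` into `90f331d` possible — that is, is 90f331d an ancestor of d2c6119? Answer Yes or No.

No

A fast-forward from 90f331d to d2c6119 is possible iff 90f331d is an ancestor of d2c6119.
Ancestors of d2c6119: {6eb59a9, aaef7d6, d2c6119}.
90f331d is not among them, so fast-forward is not possible.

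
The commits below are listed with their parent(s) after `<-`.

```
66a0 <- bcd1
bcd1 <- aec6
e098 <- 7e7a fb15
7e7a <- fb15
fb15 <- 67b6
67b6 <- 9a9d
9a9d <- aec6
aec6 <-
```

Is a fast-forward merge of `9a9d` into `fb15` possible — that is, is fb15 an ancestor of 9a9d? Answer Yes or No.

No

A fast-forward from fb15 to 9a9d is possible iff fb15 is an ancestor of 9a9d.
Ancestors of 9a9d: {9a9d, aec6}.
fb15 is not among them, so fast-forward is not possible.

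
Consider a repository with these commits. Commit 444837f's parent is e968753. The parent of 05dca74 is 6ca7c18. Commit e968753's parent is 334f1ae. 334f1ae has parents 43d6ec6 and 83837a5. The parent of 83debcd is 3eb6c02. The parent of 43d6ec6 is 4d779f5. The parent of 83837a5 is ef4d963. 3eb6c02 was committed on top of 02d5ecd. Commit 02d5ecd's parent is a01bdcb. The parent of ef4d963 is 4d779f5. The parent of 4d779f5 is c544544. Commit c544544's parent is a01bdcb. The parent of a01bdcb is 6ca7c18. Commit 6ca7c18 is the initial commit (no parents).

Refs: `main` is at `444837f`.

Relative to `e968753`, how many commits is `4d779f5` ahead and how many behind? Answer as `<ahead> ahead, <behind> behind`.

Reachable from 4d779f5: {4d779f5, 6ca7c18, a01bdcb, c544544}.
Reachable from e968753: {334f1ae, 43d6ec6, 4d779f5, 6ca7c18, 83837a5, a01bdcb, c544544, e968753, ef4d963}.
Only in 4d779f5's history (ahead): {} — 0.
Only in e968753's history (behind): {334f1ae, 43d6ec6, 83837a5, e968753, ef4d963} — 5.

0 ahead, 5 behind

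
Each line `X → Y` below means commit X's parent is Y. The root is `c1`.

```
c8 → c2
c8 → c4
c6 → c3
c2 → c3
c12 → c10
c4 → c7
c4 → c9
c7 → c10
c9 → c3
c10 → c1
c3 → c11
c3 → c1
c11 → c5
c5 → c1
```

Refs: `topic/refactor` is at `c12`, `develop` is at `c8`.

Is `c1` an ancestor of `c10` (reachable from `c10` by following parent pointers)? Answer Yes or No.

Yes

Ancestors of c10 (commits reachable by following parents): {c1, c10}.
c1 is in that set, so it is an ancestor of c10.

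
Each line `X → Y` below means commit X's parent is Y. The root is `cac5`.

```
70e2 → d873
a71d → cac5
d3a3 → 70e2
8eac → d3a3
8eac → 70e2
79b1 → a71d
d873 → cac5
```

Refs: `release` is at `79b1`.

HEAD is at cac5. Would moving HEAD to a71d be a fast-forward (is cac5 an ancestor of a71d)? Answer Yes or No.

A fast-forward from cac5 to a71d is possible iff cac5 is an ancestor of a71d.
Ancestors of a71d: {a71d, cac5}.
cac5 is among them, so fast-forward is possible.

Yes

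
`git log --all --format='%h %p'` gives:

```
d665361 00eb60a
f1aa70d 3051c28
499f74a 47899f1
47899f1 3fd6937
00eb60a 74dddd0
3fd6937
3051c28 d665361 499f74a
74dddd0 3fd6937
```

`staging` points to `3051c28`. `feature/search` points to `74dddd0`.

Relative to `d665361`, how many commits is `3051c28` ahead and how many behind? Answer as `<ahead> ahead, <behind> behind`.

Reachable from 3051c28: {00eb60a, 3051c28, 3fd6937, 47899f1, 499f74a, 74dddd0, d665361}.
Reachable from d665361: {00eb60a, 3fd6937, 74dddd0, d665361}.
Only in 3051c28's history (ahead): {3051c28, 47899f1, 499f74a} — 3.
Only in d665361's history (behind): {} — 0.

3 ahead, 0 behind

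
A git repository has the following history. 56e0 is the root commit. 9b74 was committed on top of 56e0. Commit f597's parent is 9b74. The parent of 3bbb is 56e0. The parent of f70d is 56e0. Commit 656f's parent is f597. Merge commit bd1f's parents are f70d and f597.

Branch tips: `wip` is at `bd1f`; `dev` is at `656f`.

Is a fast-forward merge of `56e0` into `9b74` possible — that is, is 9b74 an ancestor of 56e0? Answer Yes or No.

A fast-forward from 9b74 to 56e0 is possible iff 9b74 is an ancestor of 56e0.
Ancestors of 56e0: {56e0}.
9b74 is not among them, so fast-forward is not possible.

No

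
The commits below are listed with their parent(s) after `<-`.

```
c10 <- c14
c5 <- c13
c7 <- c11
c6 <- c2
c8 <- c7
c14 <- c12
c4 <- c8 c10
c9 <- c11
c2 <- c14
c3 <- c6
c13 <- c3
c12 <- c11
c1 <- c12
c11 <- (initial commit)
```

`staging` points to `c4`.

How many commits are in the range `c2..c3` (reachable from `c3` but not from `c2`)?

Reachable from c3: {c11, c12, c14, c2, c3, c6}.
Reachable from c2: {c11, c12, c14, c2}.
In c3's history but not c2's: {c3, c6} — 2 commits.

2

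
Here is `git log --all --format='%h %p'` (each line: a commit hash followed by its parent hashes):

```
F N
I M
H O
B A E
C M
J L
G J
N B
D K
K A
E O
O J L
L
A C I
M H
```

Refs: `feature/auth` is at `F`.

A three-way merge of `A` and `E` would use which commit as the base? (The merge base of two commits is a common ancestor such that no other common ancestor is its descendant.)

Ancestors of A: {A, C, H, I, J, L, M, O}.
Ancestors of E: {E, J, L, O}.
Common ancestors: {J, L, O}.
Among these, O is not an ancestor of any other common ancestor — it is the merge base.

O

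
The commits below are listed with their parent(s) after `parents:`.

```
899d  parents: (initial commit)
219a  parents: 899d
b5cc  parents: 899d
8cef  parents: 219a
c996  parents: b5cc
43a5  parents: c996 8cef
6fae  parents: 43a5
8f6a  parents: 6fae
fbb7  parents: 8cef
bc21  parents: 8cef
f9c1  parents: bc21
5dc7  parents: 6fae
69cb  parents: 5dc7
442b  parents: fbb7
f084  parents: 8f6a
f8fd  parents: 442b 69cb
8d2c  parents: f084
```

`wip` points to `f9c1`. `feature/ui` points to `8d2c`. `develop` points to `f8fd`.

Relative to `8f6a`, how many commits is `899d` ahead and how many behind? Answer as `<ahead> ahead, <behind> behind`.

Reachable from 899d: {899d}.
Reachable from 8f6a: {219a, 43a5, 6fae, 899d, 8cef, 8f6a, b5cc, c996}.
Only in 899d's history (ahead): {} — 0.
Only in 8f6a's history (behind): {219a, 43a5, 6fae, 8cef, 8f6a, b5cc, c996} — 7.

0 ahead, 7 behind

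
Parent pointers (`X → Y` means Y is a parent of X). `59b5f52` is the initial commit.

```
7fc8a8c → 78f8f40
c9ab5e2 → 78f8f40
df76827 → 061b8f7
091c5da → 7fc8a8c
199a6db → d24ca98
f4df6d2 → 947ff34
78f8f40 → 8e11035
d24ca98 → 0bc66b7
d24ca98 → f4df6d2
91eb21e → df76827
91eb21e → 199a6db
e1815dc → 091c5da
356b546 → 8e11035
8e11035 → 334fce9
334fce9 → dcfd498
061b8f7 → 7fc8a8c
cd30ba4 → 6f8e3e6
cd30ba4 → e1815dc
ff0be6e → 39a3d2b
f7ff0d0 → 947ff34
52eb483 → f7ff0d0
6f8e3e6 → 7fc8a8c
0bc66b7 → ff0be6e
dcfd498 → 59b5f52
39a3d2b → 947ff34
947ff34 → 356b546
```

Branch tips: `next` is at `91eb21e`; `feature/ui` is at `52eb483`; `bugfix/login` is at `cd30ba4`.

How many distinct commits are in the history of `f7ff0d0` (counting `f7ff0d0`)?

7

Walking parent pointers from f7ff0d0: reachable set = {334fce9, 356b546, 59b5f52, 8e11035, 947ff34, dcfd498, f7ff0d0}.
That is 7 commits.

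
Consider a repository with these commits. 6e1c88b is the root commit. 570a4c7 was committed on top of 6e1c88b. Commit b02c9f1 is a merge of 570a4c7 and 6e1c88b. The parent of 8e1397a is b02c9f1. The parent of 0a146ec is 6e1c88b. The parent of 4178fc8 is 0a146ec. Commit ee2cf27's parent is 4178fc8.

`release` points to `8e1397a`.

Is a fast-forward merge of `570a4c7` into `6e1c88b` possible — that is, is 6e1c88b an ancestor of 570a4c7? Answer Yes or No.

A fast-forward from 6e1c88b to 570a4c7 is possible iff 6e1c88b is an ancestor of 570a4c7.
Ancestors of 570a4c7: {570a4c7, 6e1c88b}.
6e1c88b is among them, so fast-forward is possible.

Yes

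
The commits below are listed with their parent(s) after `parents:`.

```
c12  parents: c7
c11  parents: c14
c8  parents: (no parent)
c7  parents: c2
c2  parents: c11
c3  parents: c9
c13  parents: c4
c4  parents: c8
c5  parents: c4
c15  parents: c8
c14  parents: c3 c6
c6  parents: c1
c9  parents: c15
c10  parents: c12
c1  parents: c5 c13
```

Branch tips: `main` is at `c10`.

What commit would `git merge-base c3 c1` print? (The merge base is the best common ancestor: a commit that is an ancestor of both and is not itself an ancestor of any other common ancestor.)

Ancestors of c3: {c15, c3, c8, c9}.
Ancestors of c1: {c1, c13, c4, c5, c8}.
Common ancestors: {c8}.
The only common ancestor is c8, so it is the merge base.

c8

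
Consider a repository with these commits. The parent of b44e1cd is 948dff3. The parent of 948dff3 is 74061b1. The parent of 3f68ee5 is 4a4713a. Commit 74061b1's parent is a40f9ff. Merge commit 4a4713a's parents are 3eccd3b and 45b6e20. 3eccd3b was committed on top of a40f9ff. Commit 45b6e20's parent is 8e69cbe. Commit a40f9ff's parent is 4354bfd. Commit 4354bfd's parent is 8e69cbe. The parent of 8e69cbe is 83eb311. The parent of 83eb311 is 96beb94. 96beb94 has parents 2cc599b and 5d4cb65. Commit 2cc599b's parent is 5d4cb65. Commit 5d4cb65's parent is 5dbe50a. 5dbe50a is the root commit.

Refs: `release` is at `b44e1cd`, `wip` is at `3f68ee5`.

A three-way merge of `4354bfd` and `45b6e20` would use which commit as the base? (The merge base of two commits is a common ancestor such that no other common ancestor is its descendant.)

Ancestors of 4354bfd: {2cc599b, 4354bfd, 5d4cb65, 5dbe50a, 83eb311, 8e69cbe, 96beb94}.
Ancestors of 45b6e20: {2cc599b, 45b6e20, 5d4cb65, 5dbe50a, 83eb311, 8e69cbe, 96beb94}.
Common ancestors: {2cc599b, 5d4cb65, 5dbe50a, 83eb311, 8e69cbe, 96beb94}.
Among these, 8e69cbe is not an ancestor of any other common ancestor — it is the merge base.

8e69cbe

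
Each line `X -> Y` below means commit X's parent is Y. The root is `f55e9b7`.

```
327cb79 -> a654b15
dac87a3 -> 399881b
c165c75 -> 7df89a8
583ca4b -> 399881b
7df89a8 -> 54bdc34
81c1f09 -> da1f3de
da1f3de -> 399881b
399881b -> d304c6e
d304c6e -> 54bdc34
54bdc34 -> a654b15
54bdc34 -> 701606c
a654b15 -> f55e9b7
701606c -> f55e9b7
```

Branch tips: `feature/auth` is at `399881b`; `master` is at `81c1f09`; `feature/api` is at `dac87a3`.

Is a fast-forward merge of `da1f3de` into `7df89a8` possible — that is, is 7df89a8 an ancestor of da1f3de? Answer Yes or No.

No

A fast-forward from 7df89a8 to da1f3de is possible iff 7df89a8 is an ancestor of da1f3de.
Ancestors of da1f3de: {399881b, 54bdc34, 701606c, a654b15, d304c6e, da1f3de, f55e9b7}.
7df89a8 is not among them, so fast-forward is not possible.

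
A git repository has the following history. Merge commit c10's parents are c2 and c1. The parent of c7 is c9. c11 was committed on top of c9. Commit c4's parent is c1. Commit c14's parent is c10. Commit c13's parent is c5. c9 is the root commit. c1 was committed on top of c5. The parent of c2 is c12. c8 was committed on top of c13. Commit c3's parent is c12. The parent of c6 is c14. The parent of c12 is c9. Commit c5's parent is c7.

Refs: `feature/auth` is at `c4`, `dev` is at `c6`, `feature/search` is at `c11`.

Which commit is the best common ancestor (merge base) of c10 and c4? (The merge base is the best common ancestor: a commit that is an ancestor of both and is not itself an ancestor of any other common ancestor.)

Ancestors of c10: {c1, c10, c12, c2, c5, c7, c9}.
Ancestors of c4: {c1, c4, c5, c7, c9}.
Common ancestors: {c1, c5, c7, c9}.
Among these, c1 is not an ancestor of any other common ancestor — it is the merge base.

c1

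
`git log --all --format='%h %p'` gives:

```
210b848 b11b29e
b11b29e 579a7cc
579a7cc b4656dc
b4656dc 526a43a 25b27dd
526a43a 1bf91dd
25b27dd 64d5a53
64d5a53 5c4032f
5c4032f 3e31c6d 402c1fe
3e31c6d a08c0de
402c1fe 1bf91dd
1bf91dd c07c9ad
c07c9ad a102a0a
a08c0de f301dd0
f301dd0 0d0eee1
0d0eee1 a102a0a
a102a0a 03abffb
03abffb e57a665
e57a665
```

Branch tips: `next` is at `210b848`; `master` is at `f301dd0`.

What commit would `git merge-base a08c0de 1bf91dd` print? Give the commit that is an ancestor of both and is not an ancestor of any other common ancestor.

Ancestors of a08c0de: {03abffb, 0d0eee1, a08c0de, a102a0a, e57a665, f301dd0}.
Ancestors of 1bf91dd: {03abffb, 1bf91dd, a102a0a, c07c9ad, e57a665}.
Common ancestors: {03abffb, a102a0a, e57a665}.
Among these, a102a0a is not an ancestor of any other common ancestor — it is the merge base.

a102a0a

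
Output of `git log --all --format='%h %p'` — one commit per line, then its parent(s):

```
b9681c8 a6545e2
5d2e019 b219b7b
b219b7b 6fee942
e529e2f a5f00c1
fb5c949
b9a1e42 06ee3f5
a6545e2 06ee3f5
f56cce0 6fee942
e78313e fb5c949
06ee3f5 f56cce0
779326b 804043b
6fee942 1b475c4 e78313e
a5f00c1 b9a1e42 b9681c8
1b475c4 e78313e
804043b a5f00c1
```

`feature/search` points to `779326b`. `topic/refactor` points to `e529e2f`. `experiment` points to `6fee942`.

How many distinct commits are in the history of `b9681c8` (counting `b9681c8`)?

Walking parent pointers from b9681c8: reachable set = {06ee3f5, 1b475c4, 6fee942, a6545e2, b9681c8, e78313e, f56cce0, fb5c949}.
That is 8 commits.

8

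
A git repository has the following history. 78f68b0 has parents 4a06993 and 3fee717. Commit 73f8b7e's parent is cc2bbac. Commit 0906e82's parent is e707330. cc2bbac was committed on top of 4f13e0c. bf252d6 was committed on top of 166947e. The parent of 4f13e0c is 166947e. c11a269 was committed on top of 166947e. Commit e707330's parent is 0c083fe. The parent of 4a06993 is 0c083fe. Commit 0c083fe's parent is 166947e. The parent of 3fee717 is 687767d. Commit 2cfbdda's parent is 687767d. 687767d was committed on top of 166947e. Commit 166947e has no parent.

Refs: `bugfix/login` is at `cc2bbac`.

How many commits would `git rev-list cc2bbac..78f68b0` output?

5

Reachable from 78f68b0: {0c083fe, 166947e, 3fee717, 4a06993, 687767d, 78f68b0}.
Reachable from cc2bbac: {166947e, 4f13e0c, cc2bbac}.
In 78f68b0's history but not cc2bbac's: {0c083fe, 3fee717, 4a06993, 687767d, 78f68b0} — 5 commits.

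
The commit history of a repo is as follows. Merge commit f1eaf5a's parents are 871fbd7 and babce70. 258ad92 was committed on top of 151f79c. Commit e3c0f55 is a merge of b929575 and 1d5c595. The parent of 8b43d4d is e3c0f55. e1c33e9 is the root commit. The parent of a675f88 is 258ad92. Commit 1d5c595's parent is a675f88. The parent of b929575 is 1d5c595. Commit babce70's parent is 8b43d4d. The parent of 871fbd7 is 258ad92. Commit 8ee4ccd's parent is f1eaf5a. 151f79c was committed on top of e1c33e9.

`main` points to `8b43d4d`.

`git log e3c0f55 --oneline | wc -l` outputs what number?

7

Walking parent pointers from e3c0f55: reachable set = {151f79c, 1d5c595, 258ad92, a675f88, b929575, e1c33e9, e3c0f55}.
That is 7 commits.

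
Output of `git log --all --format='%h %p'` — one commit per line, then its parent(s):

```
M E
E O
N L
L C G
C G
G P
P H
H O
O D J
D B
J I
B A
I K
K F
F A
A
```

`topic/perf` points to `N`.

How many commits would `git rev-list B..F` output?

Reachable from F: {A, F}.
Reachable from B: {A, B}.
In F's history but not B's: {F} — 1 commit.

1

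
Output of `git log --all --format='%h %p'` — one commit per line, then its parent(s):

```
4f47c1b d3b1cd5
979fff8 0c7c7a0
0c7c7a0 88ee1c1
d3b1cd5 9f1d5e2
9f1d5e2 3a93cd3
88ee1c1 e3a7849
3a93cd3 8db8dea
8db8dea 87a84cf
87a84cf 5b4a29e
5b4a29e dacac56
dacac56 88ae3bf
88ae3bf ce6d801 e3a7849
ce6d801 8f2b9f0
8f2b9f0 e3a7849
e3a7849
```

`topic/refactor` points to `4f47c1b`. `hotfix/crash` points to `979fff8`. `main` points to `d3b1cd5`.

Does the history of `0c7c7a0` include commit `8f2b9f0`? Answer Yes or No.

Ancestors of 0c7c7a0: {0c7c7a0, 88ee1c1, e3a7849}.
8f2b9f0 is not in that set, so it is not an ancestor of 0c7c7a0.

No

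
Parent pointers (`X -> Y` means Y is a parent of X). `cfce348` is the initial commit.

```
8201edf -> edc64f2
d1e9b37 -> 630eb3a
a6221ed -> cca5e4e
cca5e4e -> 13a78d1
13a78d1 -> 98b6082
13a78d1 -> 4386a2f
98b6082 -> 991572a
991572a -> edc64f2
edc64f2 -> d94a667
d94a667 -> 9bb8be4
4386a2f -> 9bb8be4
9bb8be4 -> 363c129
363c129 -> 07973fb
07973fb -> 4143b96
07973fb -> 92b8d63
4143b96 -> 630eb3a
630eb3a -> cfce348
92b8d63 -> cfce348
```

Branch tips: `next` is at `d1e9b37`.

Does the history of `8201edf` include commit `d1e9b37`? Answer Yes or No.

Ancestors of 8201edf: {07973fb, 363c129, 4143b96, 630eb3a, 8201edf, 92b8d63, 9bb8be4, cfce348, d94a667, edc64f2}.
d1e9b37 is not in that set, so it is not an ancestor of 8201edf.

No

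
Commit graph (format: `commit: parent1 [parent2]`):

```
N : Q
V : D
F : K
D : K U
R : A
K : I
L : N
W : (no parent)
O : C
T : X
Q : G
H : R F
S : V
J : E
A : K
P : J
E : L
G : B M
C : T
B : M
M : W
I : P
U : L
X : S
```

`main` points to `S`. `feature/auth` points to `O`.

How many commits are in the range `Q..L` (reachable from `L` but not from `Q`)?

Reachable from L: {B, G, L, M, N, Q, W}.
Reachable from Q: {B, G, M, Q, W}.
In L's history but not Q's: {L, N} — 2 commits.

2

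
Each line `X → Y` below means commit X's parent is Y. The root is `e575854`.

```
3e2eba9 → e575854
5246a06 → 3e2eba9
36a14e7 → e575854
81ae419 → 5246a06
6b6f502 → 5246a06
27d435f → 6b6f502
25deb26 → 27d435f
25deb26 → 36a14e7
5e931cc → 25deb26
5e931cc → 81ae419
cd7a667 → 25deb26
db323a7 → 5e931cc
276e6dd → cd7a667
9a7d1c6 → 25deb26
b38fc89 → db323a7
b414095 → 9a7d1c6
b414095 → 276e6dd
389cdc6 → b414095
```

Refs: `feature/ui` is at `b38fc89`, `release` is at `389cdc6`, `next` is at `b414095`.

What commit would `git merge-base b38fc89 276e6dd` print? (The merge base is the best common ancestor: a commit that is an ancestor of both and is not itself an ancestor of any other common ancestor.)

25deb26

Ancestors of b38fc89: {25deb26, 27d435f, 36a14e7, 3e2eba9, 5246a06, 5e931cc, 6b6f502, 81ae419, b38fc89, db323a7, e575854}.
Ancestors of 276e6dd: {25deb26, 276e6dd, 27d435f, 36a14e7, 3e2eba9, 5246a06, 6b6f502, cd7a667, e575854}.
Common ancestors: {25deb26, 27d435f, 36a14e7, 3e2eba9, 5246a06, 6b6f502, e575854}.
Among these, 25deb26 is not an ancestor of any other common ancestor — it is the merge base.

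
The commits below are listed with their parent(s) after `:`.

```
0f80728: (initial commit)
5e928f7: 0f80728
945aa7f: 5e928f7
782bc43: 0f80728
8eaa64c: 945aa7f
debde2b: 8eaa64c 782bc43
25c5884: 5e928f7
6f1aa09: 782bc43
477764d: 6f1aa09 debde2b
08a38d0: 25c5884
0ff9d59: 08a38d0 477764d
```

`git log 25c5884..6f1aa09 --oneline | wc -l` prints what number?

2

Reachable from 6f1aa09: {0f80728, 6f1aa09, 782bc43}.
Reachable from 25c5884: {0f80728, 25c5884, 5e928f7}.
In 6f1aa09's history but not 25c5884's: {6f1aa09, 782bc43} — 2 commits.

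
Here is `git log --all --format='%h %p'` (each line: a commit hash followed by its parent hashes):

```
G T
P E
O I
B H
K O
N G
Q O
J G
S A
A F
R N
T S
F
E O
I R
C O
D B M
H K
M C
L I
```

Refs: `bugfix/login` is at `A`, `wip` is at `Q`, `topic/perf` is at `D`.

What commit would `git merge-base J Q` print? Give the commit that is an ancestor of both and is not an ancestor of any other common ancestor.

Ancestors of J: {A, F, G, J, S, T}.
Ancestors of Q: {A, F, G, I, N, O, Q, R, S, T}.
Common ancestors: {A, F, G, S, T}.
Among these, G is not an ancestor of any other common ancestor — it is the merge base.

G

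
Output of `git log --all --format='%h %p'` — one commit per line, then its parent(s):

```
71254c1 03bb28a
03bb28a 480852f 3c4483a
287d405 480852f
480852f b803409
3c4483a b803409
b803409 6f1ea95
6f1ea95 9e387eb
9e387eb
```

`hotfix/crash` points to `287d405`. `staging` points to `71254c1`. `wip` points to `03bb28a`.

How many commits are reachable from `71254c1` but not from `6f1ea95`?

Reachable from 71254c1: {03bb28a, 3c4483a, 480852f, 6f1ea95, 71254c1, 9e387eb, b803409}.
Reachable from 6f1ea95: {6f1ea95, 9e387eb}.
In 71254c1's history but not 6f1ea95's: {03bb28a, 3c4483a, 480852f, 71254c1, b803409} — 5 commits.

5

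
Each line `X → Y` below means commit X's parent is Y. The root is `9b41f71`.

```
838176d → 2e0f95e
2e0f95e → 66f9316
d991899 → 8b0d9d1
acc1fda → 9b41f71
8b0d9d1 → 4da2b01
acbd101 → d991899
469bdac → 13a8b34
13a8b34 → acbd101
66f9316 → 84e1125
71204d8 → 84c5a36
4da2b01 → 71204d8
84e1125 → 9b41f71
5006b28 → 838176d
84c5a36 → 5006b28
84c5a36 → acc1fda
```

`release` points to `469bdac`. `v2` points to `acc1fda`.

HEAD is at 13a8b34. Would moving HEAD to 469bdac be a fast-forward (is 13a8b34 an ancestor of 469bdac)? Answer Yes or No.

A fast-forward from 13a8b34 to 469bdac is possible iff 13a8b34 is an ancestor of 469bdac.
Ancestors of 469bdac: {13a8b34, 2e0f95e, 469bdac, 4da2b01, 5006b28, 66f9316, 71204d8, 838176d, 84c5a36, 84e1125, 8b0d9d1, 9b41f71, acbd101, acc1fda, d991899}.
13a8b34 is among them, so fast-forward is possible.

Yes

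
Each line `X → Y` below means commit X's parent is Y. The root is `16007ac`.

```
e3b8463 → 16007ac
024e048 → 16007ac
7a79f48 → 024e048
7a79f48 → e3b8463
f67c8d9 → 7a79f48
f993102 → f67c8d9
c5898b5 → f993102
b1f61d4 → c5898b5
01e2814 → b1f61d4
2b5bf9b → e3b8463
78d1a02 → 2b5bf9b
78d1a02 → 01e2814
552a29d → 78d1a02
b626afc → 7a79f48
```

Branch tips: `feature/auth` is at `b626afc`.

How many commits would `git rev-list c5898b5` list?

7

Walking parent pointers from c5898b5: reachable set = {024e048, 16007ac, 7a79f48, c5898b5, e3b8463, f67c8d9, f993102}.
That is 7 commits.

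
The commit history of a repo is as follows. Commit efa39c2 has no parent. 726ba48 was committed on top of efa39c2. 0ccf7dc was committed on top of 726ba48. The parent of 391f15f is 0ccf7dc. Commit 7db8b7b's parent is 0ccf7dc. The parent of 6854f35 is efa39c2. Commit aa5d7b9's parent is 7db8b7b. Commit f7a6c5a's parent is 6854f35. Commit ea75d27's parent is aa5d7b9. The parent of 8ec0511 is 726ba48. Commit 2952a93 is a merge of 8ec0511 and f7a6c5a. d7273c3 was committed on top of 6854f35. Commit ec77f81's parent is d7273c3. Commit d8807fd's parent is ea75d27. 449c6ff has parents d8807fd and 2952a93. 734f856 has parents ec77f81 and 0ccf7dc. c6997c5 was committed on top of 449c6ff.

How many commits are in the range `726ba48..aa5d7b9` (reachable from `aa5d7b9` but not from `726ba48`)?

3

Reachable from aa5d7b9: {0ccf7dc, 726ba48, 7db8b7b, aa5d7b9, efa39c2}.
Reachable from 726ba48: {726ba48, efa39c2}.
In aa5d7b9's history but not 726ba48's: {0ccf7dc, 7db8b7b, aa5d7b9} — 3 commits.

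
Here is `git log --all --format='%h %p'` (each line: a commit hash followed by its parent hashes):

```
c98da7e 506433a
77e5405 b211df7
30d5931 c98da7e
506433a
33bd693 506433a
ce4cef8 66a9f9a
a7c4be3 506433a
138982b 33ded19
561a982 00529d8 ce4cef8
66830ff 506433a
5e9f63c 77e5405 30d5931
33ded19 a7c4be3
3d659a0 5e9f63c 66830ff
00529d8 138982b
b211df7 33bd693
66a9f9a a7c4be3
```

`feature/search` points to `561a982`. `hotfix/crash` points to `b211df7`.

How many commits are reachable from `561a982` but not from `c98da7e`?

Reachable from 561a982: {00529d8, 138982b, 33ded19, 506433a, 561a982, 66a9f9a, a7c4be3, ce4cef8}.
Reachable from c98da7e: {506433a, c98da7e}.
In 561a982's history but not c98da7e's: {00529d8, 138982b, 33ded19, 561a982, 66a9f9a, a7c4be3, ce4cef8} — 7 commits.

7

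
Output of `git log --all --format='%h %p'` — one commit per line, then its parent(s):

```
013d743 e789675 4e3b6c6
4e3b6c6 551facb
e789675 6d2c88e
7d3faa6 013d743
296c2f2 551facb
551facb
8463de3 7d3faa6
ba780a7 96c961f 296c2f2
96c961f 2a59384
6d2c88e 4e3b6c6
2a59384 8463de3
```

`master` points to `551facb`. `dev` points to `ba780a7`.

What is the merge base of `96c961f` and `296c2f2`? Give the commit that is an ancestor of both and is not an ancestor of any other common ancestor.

551facb

Ancestors of 96c961f: {013d743, 2a59384, 4e3b6c6, 551facb, 6d2c88e, 7d3faa6, 8463de3, 96c961f, e789675}.
Ancestors of 296c2f2: {296c2f2, 551facb}.
Common ancestors: {551facb}.
The only common ancestor is 551facb, so it is the merge base.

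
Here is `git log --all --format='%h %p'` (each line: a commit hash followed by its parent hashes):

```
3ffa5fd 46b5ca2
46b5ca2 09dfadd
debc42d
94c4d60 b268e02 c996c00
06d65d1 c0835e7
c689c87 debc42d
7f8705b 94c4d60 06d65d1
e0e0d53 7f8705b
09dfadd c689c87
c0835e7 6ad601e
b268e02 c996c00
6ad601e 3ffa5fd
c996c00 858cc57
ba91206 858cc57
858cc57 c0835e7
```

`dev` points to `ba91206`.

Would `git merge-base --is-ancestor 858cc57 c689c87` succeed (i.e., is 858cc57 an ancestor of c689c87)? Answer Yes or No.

No

Ancestors of c689c87: {c689c87, debc42d}.
858cc57 is not in that set, so it is not an ancestor of c689c87.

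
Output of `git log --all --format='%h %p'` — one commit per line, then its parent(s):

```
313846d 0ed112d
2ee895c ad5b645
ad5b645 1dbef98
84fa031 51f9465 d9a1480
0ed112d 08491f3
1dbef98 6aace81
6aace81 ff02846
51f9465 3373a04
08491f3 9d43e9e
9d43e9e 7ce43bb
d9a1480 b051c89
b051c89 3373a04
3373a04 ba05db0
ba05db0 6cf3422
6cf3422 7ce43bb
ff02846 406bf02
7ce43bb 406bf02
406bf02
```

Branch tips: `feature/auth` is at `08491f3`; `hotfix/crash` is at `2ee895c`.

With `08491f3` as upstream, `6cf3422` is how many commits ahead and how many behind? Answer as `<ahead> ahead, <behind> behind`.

1 ahead, 2 behind

Reachable from 6cf3422: {406bf02, 6cf3422, 7ce43bb}.
Reachable from 08491f3: {08491f3, 406bf02, 7ce43bb, 9d43e9e}.
Only in 6cf3422's history (ahead): {6cf3422} — 1.
Only in 08491f3's history (behind): {08491f3, 9d43e9e} — 2.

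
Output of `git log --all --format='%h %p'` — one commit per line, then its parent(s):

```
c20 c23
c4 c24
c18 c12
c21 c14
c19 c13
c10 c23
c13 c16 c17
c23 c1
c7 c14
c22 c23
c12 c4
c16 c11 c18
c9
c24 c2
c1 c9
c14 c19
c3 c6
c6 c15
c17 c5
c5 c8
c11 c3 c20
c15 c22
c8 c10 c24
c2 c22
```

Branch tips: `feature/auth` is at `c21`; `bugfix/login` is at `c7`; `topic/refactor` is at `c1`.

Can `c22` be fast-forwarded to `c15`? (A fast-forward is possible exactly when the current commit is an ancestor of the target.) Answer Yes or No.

A fast-forward from c22 to c15 is possible iff c22 is an ancestor of c15.
Ancestors of c15: {c1, c15, c22, c23, c9}.
c22 is among them, so fast-forward is possible.

Yes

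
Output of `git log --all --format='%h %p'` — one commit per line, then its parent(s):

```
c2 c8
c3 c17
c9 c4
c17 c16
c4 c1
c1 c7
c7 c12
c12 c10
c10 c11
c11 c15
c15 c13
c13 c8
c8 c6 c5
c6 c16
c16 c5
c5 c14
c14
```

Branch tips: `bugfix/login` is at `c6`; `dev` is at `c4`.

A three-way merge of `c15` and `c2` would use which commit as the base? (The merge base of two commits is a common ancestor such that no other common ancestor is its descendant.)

c8

Ancestors of c15: {c13, c14, c15, c16, c5, c6, c8}.
Ancestors of c2: {c14, c16, c2, c5, c6, c8}.
Common ancestors: {c14, c16, c5, c6, c8}.
Among these, c8 is not an ancestor of any other common ancestor — it is the merge base.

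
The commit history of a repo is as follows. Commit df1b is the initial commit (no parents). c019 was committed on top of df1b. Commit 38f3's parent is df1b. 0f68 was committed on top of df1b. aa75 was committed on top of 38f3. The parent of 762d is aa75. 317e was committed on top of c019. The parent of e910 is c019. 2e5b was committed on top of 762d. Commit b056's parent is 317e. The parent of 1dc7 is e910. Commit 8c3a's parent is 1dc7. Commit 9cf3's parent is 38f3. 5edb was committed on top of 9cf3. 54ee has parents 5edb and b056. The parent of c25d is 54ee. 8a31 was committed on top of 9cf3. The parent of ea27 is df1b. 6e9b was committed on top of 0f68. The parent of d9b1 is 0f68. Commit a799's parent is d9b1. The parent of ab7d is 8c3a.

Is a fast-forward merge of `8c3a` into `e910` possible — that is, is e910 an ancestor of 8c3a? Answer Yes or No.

A fast-forward from e910 to 8c3a is possible iff e910 is an ancestor of 8c3a.
Ancestors of 8c3a: {1dc7, 8c3a, c019, df1b, e910}.
e910 is among them, so fast-forward is possible.

Yes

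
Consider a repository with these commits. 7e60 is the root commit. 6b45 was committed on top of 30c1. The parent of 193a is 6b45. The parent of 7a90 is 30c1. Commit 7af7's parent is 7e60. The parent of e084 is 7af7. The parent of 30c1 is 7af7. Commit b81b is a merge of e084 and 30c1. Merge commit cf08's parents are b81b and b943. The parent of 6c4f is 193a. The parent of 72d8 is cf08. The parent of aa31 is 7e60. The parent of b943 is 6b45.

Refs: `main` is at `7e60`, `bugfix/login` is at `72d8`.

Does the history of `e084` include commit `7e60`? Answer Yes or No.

Ancestors of e084 (commits reachable by following parents): {7af7, 7e60, e084}.
7e60 is in that set, so it is an ancestor of e084.

Yes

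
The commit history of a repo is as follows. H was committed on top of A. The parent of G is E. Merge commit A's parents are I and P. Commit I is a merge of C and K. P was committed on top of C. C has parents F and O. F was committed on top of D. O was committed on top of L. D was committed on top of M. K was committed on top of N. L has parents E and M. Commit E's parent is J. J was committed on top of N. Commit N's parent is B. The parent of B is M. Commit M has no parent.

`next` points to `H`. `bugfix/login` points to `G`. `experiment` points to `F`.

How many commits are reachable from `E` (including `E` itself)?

5

Walking parent pointers from E: reachable set = {B, E, J, M, N}.
That is 5 commits.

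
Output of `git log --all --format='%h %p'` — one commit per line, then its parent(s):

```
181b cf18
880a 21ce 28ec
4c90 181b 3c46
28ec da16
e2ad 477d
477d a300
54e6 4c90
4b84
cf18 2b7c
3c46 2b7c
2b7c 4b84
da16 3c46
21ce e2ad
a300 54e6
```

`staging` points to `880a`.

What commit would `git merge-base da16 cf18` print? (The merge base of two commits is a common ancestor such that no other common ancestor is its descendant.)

2b7c

Ancestors of da16: {2b7c, 3c46, 4b84, da16}.
Ancestors of cf18: {2b7c, 4b84, cf18}.
Common ancestors: {2b7c, 4b84}.
Among these, 2b7c is not an ancestor of any other common ancestor — it is the merge base.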